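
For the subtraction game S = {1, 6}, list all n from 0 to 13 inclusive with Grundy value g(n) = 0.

0, 2, 4, 7, 9, 11

Build the Grundy sequence with g(k) = mex{g(k−s) : s ∈ {1, 6}, s ≤ k}:
k:     0  1  2  3  4  5  6  7  8  9 10 11 12 13
g(k):  0  1  0  1  0  1  2  0  1  0  1  0  1  2
The P-positions (g = 0) in 0..13 are 0, 2, 4, 7, 9, 11.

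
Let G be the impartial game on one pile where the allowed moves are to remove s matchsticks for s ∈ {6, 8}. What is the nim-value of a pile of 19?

Grundy values for subtraction set {6, 8}:
k:     0  1  2  3  4  5  6  7  8  9 10 11 12 13 14 15 16 17 18 19
g(k):  0  0  0  0  0  0  1  1  1  1  1  1  2  2  0  0  0  0  0  0
So g(19) = 0.

0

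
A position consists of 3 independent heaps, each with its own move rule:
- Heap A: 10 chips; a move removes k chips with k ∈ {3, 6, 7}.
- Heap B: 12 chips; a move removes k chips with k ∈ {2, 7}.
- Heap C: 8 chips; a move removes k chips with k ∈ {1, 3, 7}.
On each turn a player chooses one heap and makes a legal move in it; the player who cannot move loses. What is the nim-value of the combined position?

1

Build the Grundy sequence for heap A with g(k) = mex{g(k−s) : s ∈ {3, 6, 7}, s ≤ k}:
g(0) = mex{} = 0
g(1) = mex{} = 0
g(2) = mex{} = 0
g(3) = mex{0} = 1
g(4) = mex{0} = 1
g(5) = mex{0} = 1
g(6) = mex{0,1} = 2
g(7) = mex{0,1} = 2
g(8) = mex{0,1} = 2
g(9) = mex{0,1,2} = 3
g(10) = mex{1,2} = 0
So g(10) = 0.
For heap B, compute g(0), g(1), … with moves {2, 7}:
k:     0  1  2  3  4  5  6  7  8  9 10 11 12
g(k):  0  0  1  1  0  0  1  1  2  0  0  1  1
So g(12) = 1.
Build the Grundy sequence for heap C with g(k) = mex{g(k−s) : s ∈ {1, 3, 7}, s ≤ k}:
k:     0  1  2  3  4  5  6  7  8
g(k):  0  1  0  1  0  1  0  1  0
So g(8) = 0.
By the Sprague-Grundy theorem, the Grundy value of a sum of independent games is the XOR of the component values.
Combined value = 0 XOR 1 XOR 0 = 1.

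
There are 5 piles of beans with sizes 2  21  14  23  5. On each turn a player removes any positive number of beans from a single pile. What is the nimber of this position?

11

Bitwise XOR of the heap sizes:
  00010  (2)
  10101  (21)
  01110  (14)
  10111  (23)
  00101  (5)
  -----
  01011  (11)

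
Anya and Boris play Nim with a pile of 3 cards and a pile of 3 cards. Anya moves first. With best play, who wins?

Compute the nim-sum pairwise:
3 XOR 3 = 0
The nim-sum is 0, so this is a P-position: the player to move is in a losing position under optimal play; Anya is about to move from it and so loses — Boris wins.

Boris wins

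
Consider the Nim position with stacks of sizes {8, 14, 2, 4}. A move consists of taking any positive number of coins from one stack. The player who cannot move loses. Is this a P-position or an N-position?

Write each in binary and XOR column by column:
  1000  (8)
  1110  (14)
  0010  (2)
  0100  (4)
  ----
  0000  (0)
The nim-sum is 0, so this is a P-position: the player to move is in a losing position under optimal play.

P-position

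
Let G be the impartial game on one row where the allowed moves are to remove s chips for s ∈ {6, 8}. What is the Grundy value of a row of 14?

Compute g(0), g(1), … for moves {6, 8}:
g(0) = mex{} = 0
g(1) = mex{} = 0
g(2) = mex{} = 0
g(3) = mex{} = 0
g(4) = mex{} = 0
g(5) = mex{} = 0
g(6) = mex{0} = 1
g(7) = mex{0} = 1
g(8) = mex{0} = 1
g(9) = mex{0} = 1
g(10) = mex{0} = 1
g(11) = mex{0} = 1
g(12) = mex{0,1} = 2
g(13) = mex{0,1} = 2
g(14) = mex{1} = 0
So g(14) = 0.

0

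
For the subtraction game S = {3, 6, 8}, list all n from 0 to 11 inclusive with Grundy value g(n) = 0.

0, 1, 2, 11

Build the Grundy sequence with g(k) = mex{g(k−s) : s ∈ {3, 6, 8}, s ≤ k}:
k:     0  1  2  3  4  5  6  7  8  9 10 11
g(k):  0  0  0  1  1  1  2  2  2  3  3  0
The P-positions (g = 0) in 0..11 are 0, 1, 2, 11.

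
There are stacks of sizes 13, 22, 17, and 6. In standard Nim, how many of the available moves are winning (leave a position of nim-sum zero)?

Nim-sum: 13 ⊕ 22 ⊕ 17 ⊕ 6 = 12.
The overall nim-sum is X = 12. A stack of size p has a winning move iff p XOR X < p (reduce it to p XOR X).
  13: 13 XOR 12 = 1 < 13 — winning move (to 1).
  22: 22 XOR 12 = 26 ≥ 22 — no move.
  17: 17 XOR 12 = 29 ≥ 17 — no move.
  6: 6 XOR 12 = 10 ≥ 6 — no move.
That gives 1 winning move.

1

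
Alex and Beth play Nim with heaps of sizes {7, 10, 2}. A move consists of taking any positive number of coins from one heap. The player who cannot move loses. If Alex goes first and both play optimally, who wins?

Alex wins

Compute the nim-sum pairwise:
7 XOR 10 = 13
13 XOR 2 = 15
The nim-sum is 15 ≠ 0, so this is an N-position: the player to move can win; Alex has a winning move.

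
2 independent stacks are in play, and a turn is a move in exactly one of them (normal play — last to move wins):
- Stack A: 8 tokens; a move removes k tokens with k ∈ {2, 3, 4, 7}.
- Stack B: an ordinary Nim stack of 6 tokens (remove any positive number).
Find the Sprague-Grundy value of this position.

Grundy values for stack A (subtraction set {2, 3, 4, 7}):
g(0) = mex{} = 0
g(1) = mex{} = 0
g(2) = mex{0} = 1
g(3) = mex{0} = 1
g(4) = mex{0,1} = 2
g(5) = mex{0,1} = 2
g(6) = mex{1,2} = 0
g(7) = mex{0,1,2} = 3
g(8) = mex{0,2} = 1
So g(8) = 1.
Stack B is a plain Nim stack of size 6, so its Grundy value is 6.
The value of a disjunctive sum is the nim-sum of the parts.
Combined value = 1 XOR 6 = 7.

7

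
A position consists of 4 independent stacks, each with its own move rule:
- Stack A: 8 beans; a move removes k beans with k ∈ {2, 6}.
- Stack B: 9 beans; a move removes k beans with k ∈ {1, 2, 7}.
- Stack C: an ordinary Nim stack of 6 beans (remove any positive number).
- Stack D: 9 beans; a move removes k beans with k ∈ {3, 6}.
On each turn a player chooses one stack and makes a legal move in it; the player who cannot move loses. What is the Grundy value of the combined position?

Build the Grundy sequence for stack A with g(k) = mex{g(k−s) : s ∈ {2, 6}, s ≤ k}:
g(0) = mex{} = 0
g(1) = mex{} = 0
g(2) = mex{0} = 1
g(3) = mex{0} = 1
g(4) = mex{1} = 0
g(5) = mex{1} = 0
g(6) = mex{0} = 1
g(7) = mex{0} = 1
g(8) = mex{1} = 0
So g(8) = 0.
Build the Grundy sequence for stack B with g(k) = mex{g(k−s) : s ∈ {1, 2, 7}, s ≤ k}:
g(0) = mex{} = 0
g(1) = mex{0} = 1
g(2) = mex{0,1} = 2
g(3) = mex{1,2} = 0
g(4) = mex{0,2} = 1
g(5) = mex{0,1} = 2
g(6) = mex{1,2} = 0
g(7) = mex{0,2} = 1
g(8) = mex{0,1} = 2
g(9) = mex{1,2} = 0
So g(9) = 0.
Stack C is a plain Nim stack of size 6, so its Grundy value is 6.
For stack D, compute g(0), g(1), … with moves {3, 6}:
g(0) = mex{} = 0
g(1) = mex{} = 0
g(2) = mex{} = 0
g(3) = mex{0} = 1
g(4) = mex{0} = 1
g(5) = mex{0} = 1
g(6) = mex{0,1} = 2
g(7) = mex{0,1} = 2
g(8) = mex{0,1} = 2
g(9) = mex{1,2} = 0
So g(9) = 0.
By the Sprague-Grundy theorem, the Grundy value of a sum of independent games is the XOR of the component values.
Combined value = 0 XOR 0 XOR 6 XOR 0 = 6.

6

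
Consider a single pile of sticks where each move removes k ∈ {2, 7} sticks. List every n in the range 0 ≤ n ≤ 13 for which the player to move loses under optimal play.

Grundy values for subtraction set {2, 7}:
k:     0  1  2  3  4  5  6  7  8  9 10 11 12 13
g(k):  0  0  1  1  0  0  1  1  2  0  0  1  1  0
The P-positions (g = 0) in 0..13 are 0, 1, 4, 5, 9, 10, 13.

0, 1, 4, 5, 9, 10, 13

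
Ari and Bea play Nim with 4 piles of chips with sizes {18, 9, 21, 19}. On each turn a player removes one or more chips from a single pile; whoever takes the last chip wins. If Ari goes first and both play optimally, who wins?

Nim-sum: 18 ^ 9 ^ 21 ^ 19 = 29.
The nim-sum is 29 ≠ 0, so this is an N-position: the player to move can win; Ari has a winning move.

Ari wins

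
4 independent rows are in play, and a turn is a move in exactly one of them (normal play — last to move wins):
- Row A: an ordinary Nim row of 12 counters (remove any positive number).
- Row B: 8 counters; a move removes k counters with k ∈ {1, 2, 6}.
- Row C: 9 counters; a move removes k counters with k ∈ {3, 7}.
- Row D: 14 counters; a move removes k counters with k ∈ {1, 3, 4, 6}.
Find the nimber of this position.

Row A is a plain Nim row of size 12, so its Grundy value is 12.
Build the Grundy sequence for row B with g(k) = mex{g(k−s) : s ∈ {1, 2, 6}, s ≤ k}:
g(0) = mex{} = 0
g(1) = mex{0} = 1
g(2) = mex{0,1} = 2
g(3) = mex{1,2} = 0
g(4) = mex{0,2} = 1
g(5) = mex{0,1} = 2
g(6) = mex{0,1,2} = 3
g(7) = mex{1,2,3} = 0
g(8) = mex{0,2,3} = 1
So g(8) = 1.
For row C, compute g(0), g(1), … with moves {3, 7}:
g(0) = mex{} = 0
g(1) = mex{} = 0
g(2) = mex{} = 0
g(3) = mex{0} = 1
g(4) = mex{0} = 1
g(5) = mex{0} = 1
g(6) = mex{1} = 0
g(7) = mex{0,1} = 2
g(8) = mex{0,1} = 2
g(9) = mex{0} = 1
So g(9) = 1.
Build the Grundy sequence for row D with g(k) = mex{g(k−s) : s ∈ {1, 3, 4, 6}, s ≤ k}:
k:     0  1  2  3  4  5  6  7  8  9 10 11 12 13 14
g(k):  0  1  0  1  2  3  2  0  1  0  1  2  3  2  0
So g(14) = 0.
By the Sprague-Grundy theorem, the Grundy value of a sum of independent games is the XOR of the component values.
Combined value = 12 XOR 1 XOR 1 XOR 0 = 12.

12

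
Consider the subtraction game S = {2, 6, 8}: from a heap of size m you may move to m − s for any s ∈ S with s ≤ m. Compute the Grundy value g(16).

Compute g(0), g(1), … for moves {2, 6, 8}:
k:     0  1  2  3  4  5  6  7  8  9 10 11 12 13 14 15 16
g(k):  0  0  1  1  0  0  1  1  2  2  3  3  2  2  0  0  1
So g(16) = 1.

1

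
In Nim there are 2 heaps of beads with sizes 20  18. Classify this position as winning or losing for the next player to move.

Winning position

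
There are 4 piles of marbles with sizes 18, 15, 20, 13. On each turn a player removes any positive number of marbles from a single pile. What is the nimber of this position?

Nim-sum: 18 XOR 15 XOR 20 XOR 13 = 4.

4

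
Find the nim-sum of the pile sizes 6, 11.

13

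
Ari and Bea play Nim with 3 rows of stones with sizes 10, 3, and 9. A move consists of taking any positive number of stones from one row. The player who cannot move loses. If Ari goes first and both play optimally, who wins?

Nim-sum: 10 XOR 3 XOR 9 = 0.
The nim-sum is 0, so this is a P-position: the player to move is in a losing position under optimal play; Ari is about to move from it and so loses — Bea wins.

Bea wins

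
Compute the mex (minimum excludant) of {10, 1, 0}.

2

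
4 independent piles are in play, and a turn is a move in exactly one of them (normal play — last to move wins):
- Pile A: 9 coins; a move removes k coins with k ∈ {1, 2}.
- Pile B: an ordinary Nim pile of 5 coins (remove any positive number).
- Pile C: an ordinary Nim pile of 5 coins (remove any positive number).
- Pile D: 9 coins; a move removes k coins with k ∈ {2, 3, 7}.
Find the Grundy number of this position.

2

Build the Grundy sequence for pile A with g(k) = mex{g(k−s) : s ∈ {1, 2}, s ≤ k}:
k:     0  1  2  3  4  5  6  7  8  9
g(k):  0  1  2  0  1  2  0  1  2  0
So g(9) = 0.
Pile B is a plain Nim pile of size 5, so its Grundy value is 5.
Pile C is a plain Nim pile of size 5, so its Grundy value is 5.
Grundy values for pile D (subtraction set {2, 3, 7}):
g(0) = mex{} = 0
g(1) = mex{} = 0
g(2) = mex{0} = 1
g(3) = mex{0} = 1
g(4) = mex{0,1} = 2
g(5) = mex{1} = 0
g(6) = mex{1,2} = 0
g(7) = mex{0,2} = 1
g(8) = mex{0} = 1
g(9) = mex{0,1} = 2
So g(9) = 2.
The value of a disjunctive sum is the nim-sum of the parts.
Combined value = 0 XOR 5 XOR 5 XOR 2 = 2.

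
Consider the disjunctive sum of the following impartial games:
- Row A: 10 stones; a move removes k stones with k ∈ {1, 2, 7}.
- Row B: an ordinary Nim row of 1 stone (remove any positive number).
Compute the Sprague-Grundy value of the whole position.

0

Build the Grundy sequence for row A with g(k) = mex{g(k−s) : s ∈ {1, 2, 7}, s ≤ k}:
k:     0  1  2  3  4  5  6  7  8  9 10
g(k):  0  1  2  0  1  2  0  1  2  0  1
So g(10) = 1.
Row B is a plain Nim row of size 1, so its Grundy value is 1.
By the Sprague-Grundy theorem, the Grundy value of a sum of independent games is the XOR of the component values.
Combined value = 1 XOR 1 = 0.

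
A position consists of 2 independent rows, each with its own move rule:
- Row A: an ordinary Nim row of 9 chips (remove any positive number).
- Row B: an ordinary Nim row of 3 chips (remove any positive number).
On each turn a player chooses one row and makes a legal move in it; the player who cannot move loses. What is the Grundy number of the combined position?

10

Row A is a plain Nim row of size 9, so its Grundy value is 9.
Row B is a plain Nim row of size 3, so its Grundy value is 3.
By the Sprague-Grundy theorem, the Grundy value of a sum of independent games is the XOR of the component values.
Combined value = 9 ⊕ 3 = 10.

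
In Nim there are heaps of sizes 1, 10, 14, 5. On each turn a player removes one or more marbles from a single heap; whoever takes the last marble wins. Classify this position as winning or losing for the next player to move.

Losing position

In binary:
  0001  (1)
  1010  (10)
  1110  (14)
  0101  (5)
  ----
  0000  (0)
The nim-sum is 0, so this is a P-position: the player to move is in a losing position under optimal play.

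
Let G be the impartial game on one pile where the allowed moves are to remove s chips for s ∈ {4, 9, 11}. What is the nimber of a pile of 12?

Compute g(0), g(1), … for moves {4, 9, 11}:
k:     0  1  2  3  4  5  6  7  8  9 10 11 12
g(k):  0  0  0  0  1  1  1  1  0  2  2  2  1
So g(12) = 1.

1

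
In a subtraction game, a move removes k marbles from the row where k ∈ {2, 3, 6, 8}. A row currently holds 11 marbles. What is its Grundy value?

3

Build the Grundy sequence with g(k) = mex{g(k−s) : s ∈ {2, 3, 6, 8}, s ≤ k}:
k:     0  1  2  3  4  5  6  7  8  9 10 11
g(k):  0  0  1  1  2  0  3  1  2  2  0  3
So g(11) = 3.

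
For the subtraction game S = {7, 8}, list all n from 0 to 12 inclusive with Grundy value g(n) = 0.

0, 1, 2, 3, 4, 5, 6

Compute g(0), g(1), … for moves {7, 8}:
g(0) = mex{} = 0
g(1) = mex{} = 0
g(2) = mex{} = 0
g(3) = mex{} = 0
g(4) = mex{} = 0
g(5) = mex{} = 0
g(6) = mex{} = 0
g(7) = mex{0} = 1
g(8) = mex{0} = 1
g(9) = mex{0} = 1
g(10) = mex{0} = 1
g(11) = mex{0} = 1
g(12) = mex{0} = 1
The P-positions (g = 0) in 0..12 are 0, 1, 2, 3, 4, 5, 6.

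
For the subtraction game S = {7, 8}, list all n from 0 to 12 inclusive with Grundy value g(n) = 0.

Build the Grundy sequence with g(k) = mex{g(k−s) : s ∈ {7, 8}, s ≤ k}:
k:     0  1  2  3  4  5  6  7  8  9 10 11 12
g(k):  0  0  0  0  0  0  0  1  1  1  1  1  1
The P-positions (g = 0) in 0..12 are 0, 1, 2, 3, 4, 5, 6.

0, 1, 2, 3, 4, 5, 6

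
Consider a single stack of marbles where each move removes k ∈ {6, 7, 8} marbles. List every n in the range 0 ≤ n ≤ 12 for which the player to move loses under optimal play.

0, 1, 2, 3, 4, 5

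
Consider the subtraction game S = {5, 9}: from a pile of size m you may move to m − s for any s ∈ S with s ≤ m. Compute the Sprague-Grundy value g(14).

Compute g(0), g(1), … for moves {5, 9}:
g(0) = mex{} = 0
g(1) = mex{} = 0
g(2) = mex{} = 0
g(3) = mex{} = 0
g(4) = mex{} = 0
g(5) = mex{0} = 1
g(6) = mex{0} = 1
g(7) = mex{0} = 1
g(8) = mex{0} = 1
g(9) = mex{0} = 1
g(10) = mex{0,1} = 2
g(11) = mex{0,1} = 2
g(12) = mex{0,1} = 2
g(13) = mex{0,1} = 2
g(14) = mex{1} = 0
So g(14) = 0.

0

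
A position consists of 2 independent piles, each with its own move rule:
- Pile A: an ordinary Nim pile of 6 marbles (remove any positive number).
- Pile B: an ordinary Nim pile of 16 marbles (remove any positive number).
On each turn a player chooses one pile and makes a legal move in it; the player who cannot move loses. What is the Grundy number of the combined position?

22

Pile A is a plain Nim pile of size 6, so its Grundy value is 6.
Pile B is a plain Nim pile of size 16, so its Grundy value is 16.
By the Sprague-Grundy theorem, the Grundy value of a sum of independent games is the XOR of the component values.
Combined value = 6 ⊕ 16 = 22.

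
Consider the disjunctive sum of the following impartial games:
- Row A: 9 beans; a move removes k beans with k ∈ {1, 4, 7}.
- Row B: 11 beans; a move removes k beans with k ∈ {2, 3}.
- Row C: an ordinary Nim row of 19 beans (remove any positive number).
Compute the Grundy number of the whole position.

18

Grundy values for row A (subtraction set {1, 4, 7}):
g(0) = mex{} = 0
g(1) = mex{0} = 1
g(2) = mex{1} = 0
g(3) = mex{0} = 1
g(4) = mex{0,1} = 2
g(5) = mex{1,2} = 0
g(6) = mex{0} = 1
g(7) = mex{0,1} = 2
g(8) = mex{1,2} = 0
g(9) = mex{0} = 1
So g(9) = 1.
Build the Grundy sequence for row B with g(k) = mex{g(k−s) : s ∈ {2, 3}, s ≤ k}:
g(0) = mex{} = 0
g(1) = mex{} = 0
g(2) = mex{0} = 1
g(3) = mex{0} = 1
g(4) = mex{0,1} = 2
g(5) = mex{1} = 0
g(6) = mex{1,2} = 0
g(7) = mex{0,2} = 1
g(8) = mex{0} = 1
g(9) = mex{0,1} = 2
g(10) = mex{1} = 0
g(11) = mex{1,2} = 0
So g(11) = 0.
Row C is a plain Nim row of size 19, so its Grundy value is 19.
By the Sprague-Grundy theorem, the Grundy value of a sum of independent games is the XOR of the component values.
Combined value = 1 XOR 0 XOR 19 = 18.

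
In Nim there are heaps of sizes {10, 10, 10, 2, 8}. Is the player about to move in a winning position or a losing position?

Losing position

Nim-sum: 10 ^ 10 ^ 10 ^ 2 ^ 8 = 0.
The nim-sum is 0, so this is a P-position: the player to move is in a losing position under optimal play.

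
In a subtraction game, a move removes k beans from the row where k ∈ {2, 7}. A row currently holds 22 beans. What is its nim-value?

Grundy values for subtraction set {2, 7}:
k:     0  1  2  3  4  5  6  7  8  9 10 11 12 13 14 15 16 17 18 19 20 21 22
g(k):  0  0  1  1  0  0  1  1  2  0  0  1  1  0  0  1  1  2  0  0  1  1  0
So g(22) = 0.

0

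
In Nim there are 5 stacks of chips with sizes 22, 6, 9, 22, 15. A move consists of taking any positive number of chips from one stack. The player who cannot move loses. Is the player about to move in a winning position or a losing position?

Bitwise XOR of the heap sizes:
  10110  (22)
  00110  (6)
  01001  (9)
  10110  (22)
  01111  (15)
  -----
  00000  (0)
The nim-sum is 0, so this is a P-position: the player to move is in a losing position under optimal play.

Losing position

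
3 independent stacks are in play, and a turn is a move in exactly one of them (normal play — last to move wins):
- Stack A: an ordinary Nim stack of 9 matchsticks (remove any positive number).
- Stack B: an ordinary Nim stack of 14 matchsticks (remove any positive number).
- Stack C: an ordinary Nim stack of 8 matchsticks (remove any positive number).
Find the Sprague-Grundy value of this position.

15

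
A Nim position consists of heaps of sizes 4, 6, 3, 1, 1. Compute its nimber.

1

Nim-sum: 4 ⊕ 6 ⊕ 3 ⊕ 1 ⊕ 1 = 1.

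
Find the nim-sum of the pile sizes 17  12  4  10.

19

Nim-sum: 17 ⊕ 12 ⊕ 4 ⊕ 10 = 19.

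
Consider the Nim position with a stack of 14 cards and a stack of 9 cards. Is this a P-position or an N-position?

N-position

Nim-sum: 14 ⊕ 9 = 7.
The nim-sum is 7 ≠ 0, so this is an N-position: the player to move can win.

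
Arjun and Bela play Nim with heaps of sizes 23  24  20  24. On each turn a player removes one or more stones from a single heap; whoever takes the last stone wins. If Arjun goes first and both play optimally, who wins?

Nim-sum: 23 ^ 24 ^ 20 ^ 24 = 3.
The nim-sum is 3 ≠ 0, so this is an N-position: the player to move can win; Arjun has a winning move.

Arjun wins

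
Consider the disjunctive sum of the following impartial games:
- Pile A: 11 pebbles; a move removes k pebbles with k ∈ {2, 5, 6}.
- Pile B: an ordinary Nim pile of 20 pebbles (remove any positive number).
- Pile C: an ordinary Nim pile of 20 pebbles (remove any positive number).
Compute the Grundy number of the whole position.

Build the Grundy sequence for pile A with g(k) = mex{g(k−s) : s ∈ {2, 5, 6}, s ≤ k}:
g(0) = mex{} = 0
g(1) = mex{} = 0
g(2) = mex{0} = 1
g(3) = mex{0} = 1
g(4) = mex{1} = 0
g(5) = mex{0,1} = 2
g(6) = mex{0} = 1
g(7) = mex{0,1,2} = 3
g(8) = mex{1} = 0
g(9) = mex{0,1,3} = 2
g(10) = mex{0,2} = 1
g(11) = mex{1,2} = 0
So g(11) = 0.
Pile B is a plain Nim pile of size 20, so its Grundy value is 20.
Pile C is a plain Nim pile of size 20, so its Grundy value is 20.
The value of a disjunctive sum is the nim-sum of the parts.
Combined value = 0 XOR 20 XOR 20 = 0.

0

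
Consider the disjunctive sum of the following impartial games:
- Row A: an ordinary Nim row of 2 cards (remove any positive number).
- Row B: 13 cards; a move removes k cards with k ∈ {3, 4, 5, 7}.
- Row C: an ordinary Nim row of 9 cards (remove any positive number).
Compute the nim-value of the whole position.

Row A is a plain Nim row of size 2, so its Grundy value is 2.
For row B, compute g(0), g(1), … with moves {3, 4, 5, 7}:
k:     0  1  2  3  4  5  6  7  8  9 10 11 12 13
g(k):  0  0  0  1  1  1  2  2  2  3  0  0  0  1
So g(13) = 1.
Row C is a plain Nim row of size 9, so its Grundy value is 9.
The value of a disjunctive sum is the nim-sum of the parts.
Combined value = 2 XOR 1 XOR 9 = 10.

10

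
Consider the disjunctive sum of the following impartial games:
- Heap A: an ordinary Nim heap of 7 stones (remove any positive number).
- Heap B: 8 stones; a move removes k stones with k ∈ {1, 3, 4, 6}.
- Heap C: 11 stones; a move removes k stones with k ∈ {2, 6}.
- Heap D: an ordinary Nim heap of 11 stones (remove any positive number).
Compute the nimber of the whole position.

12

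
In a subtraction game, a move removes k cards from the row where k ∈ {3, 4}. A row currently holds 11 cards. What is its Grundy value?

1

Build the Grundy sequence with g(k) = mex{g(k−s) : s ∈ {3, 4}, s ≤ k}:
k:     0  1  2  3  4  5  6  7  8  9 10 11
g(k):  0  0  0  1  1  1  2  0  0  0  1  1
So g(11) = 1.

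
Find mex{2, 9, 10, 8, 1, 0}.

3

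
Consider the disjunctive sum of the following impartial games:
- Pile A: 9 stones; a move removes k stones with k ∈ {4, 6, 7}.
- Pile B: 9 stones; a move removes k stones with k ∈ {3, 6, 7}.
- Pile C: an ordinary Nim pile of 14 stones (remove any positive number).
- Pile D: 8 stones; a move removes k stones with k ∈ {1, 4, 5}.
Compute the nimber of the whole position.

15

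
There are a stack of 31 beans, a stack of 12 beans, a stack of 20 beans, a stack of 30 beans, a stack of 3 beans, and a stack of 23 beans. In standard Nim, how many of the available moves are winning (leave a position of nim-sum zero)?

Compute the nim-sum pairwise:
31 ⊕ 12 = 19
19 ⊕ 20 = 7
7 ⊕ 30 = 25
25 ⊕ 3 = 26
26 ⊕ 23 = 13
The overall nim-sum is X = 13. A stack of size p has a winning move iff p XOR X < p (reduce it to p XOR X).
  31: 31 XOR 13 = 18 < 31 — winning move (to 18).
  12: 12 XOR 13 = 1 < 12 — winning move (to 1).
  20: 20 XOR 13 = 25 ≥ 20 — no move.
  30: 30 XOR 13 = 19 < 30 — winning move (to 19).
  3: 3 XOR 13 = 14 ≥ 3 — no move.
  23: 23 XOR 13 = 26 ≥ 23 — no move.
That gives 3 winning moves.

3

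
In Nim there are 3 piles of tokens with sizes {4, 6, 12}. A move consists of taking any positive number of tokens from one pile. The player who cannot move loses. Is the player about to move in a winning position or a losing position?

Bitwise XOR of the heap sizes:
  0100  (4)
  0110  (6)
  1100  (12)
  ----
  1110  (14)
The nim-sum is 14 ≠ 0, so this is an N-position: the player to move can win.

Winning position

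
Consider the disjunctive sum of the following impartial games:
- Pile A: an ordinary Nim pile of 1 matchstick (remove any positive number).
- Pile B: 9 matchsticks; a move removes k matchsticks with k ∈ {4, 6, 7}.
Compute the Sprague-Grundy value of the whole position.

Pile A is a plain Nim pile of size 1, so its Grundy value is 1.
Grundy values for pile B (subtraction set {4, 6, 7}):
k:     0  1  2  3  4  5  6  7  8  9
g(k):  0  0  0  0  1  1  1  1  2  2
So g(9) = 2.
The value of a disjunctive sum is the nim-sum of the parts.
Combined value = 1 ⊕ 2 = 3.

3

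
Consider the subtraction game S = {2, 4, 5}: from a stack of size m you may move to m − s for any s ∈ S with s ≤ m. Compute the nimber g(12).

2

Build the Grundy sequence with g(k) = mex{g(k−s) : s ∈ {2, 4, 5}, s ≤ k}:
k:     0  1  2  3  4  5  6  7  8  9 10 11 12
g(k):  0  0  1  1  2  2  3  0  0  1  1  2  2
So g(12) = 2.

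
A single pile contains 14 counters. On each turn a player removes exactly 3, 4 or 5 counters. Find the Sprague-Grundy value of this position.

2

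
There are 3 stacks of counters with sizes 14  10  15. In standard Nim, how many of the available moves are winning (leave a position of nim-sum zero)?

3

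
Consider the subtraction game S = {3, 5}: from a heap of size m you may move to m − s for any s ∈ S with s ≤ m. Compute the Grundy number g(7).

Grundy values for subtraction set {3, 5}:
k:     0  1  2  3  4  5  6  7
g(k):  0  0  0  1  1  1  2  2
So g(7) = 2.

2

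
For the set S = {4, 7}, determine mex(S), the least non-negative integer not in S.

0 is not in the set, so the mex is 0.

0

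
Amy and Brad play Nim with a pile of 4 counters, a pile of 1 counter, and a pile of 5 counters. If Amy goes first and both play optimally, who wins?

Brad wins

Write each in binary and XOR column by column:
  100  (4)
  001  (1)
  101  (5)
  ---
  000  (0)
The nim-sum is 0, so this is a P-position: the player to move is in a losing position under optimal play; Amy is about to move from it and so loses — Brad wins.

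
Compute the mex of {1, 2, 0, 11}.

3

The values 0, 1, 2 are all present; 3 is the first non-negative integer missing from the set.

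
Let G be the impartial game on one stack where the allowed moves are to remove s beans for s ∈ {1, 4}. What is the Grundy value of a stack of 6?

1

Compute g(0), g(1), … for moves {1, 4}:
k:     0  1  2  3  4  5  6
g(k):  0  1  0  1  2  0  1
So g(6) = 1.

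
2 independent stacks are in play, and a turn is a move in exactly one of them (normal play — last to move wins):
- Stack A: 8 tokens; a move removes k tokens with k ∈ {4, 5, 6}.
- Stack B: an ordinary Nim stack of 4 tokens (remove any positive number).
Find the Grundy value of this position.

6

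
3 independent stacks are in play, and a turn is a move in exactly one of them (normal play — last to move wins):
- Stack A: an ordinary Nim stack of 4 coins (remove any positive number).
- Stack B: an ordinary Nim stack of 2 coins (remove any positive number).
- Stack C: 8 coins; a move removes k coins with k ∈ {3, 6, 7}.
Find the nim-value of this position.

Stack A is a plain Nim stack of size 4, so its Grundy value is 4.
Stack B is a plain Nim stack of size 2, so its Grundy value is 2.
For stack C, compute g(0), g(1), … with moves {3, 6, 7}:
k:     0  1  2  3  4  5  6  7  8
g(k):  0  0  0  1  1  1  2  2  2
So g(8) = 2.
The value of a disjunctive sum is the nim-sum of the parts.
Combined value = 4 ⊕ 2 ⊕ 2 = 4.

4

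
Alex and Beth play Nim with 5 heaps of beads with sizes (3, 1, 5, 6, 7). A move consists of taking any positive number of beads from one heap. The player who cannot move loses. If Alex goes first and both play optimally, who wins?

Alex wins

In binary:
  011  (3)
  001  (1)
  101  (5)
  110  (6)
  111  (7)
  ---
  110  (6)
The nim-sum is 6 ≠ 0, so this is an N-position: the player to move can win; Alex has a winning move.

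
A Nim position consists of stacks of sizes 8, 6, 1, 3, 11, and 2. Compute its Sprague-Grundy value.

In binary:
  1000  (8)
  0110  (6)
  0001  (1)
  0011  (3)
  1011  (11)
  0010  (2)
  ----
  0101  (5)

5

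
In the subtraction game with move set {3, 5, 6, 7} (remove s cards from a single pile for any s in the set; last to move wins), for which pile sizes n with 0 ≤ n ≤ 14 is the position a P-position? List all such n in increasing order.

0, 1, 2, 10, 11, 12

Grundy values for subtraction set {3, 5, 6, 7}:
k:     0  1  2  3  4  5  6  7  8  9 10 11 12 13 14
g(k):  0  0  0  1  1  1  2  2  2  3  0  0  0  1  1
The P-positions (g = 0) in 0..14 are 0, 1, 2, 10, 11, 12.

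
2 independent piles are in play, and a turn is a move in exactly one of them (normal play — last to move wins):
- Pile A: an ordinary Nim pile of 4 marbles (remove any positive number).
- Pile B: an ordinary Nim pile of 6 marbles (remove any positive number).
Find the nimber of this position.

2

Pile A is a plain Nim pile of size 4, so its Grundy value is 4.
Pile B is a plain Nim pile of size 6, so its Grundy value is 6.
The value of a disjunctive sum is the nim-sum of the parts.
Combined value = 4 XOR 6 = 2.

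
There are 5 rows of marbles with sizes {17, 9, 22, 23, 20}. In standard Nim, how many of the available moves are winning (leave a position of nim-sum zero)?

1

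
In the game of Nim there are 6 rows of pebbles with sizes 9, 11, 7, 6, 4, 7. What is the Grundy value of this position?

Compute the nim-sum pairwise:
9 XOR 11 = 2
2 XOR 7 = 5
5 XOR 6 = 3
3 XOR 4 = 7
7 XOR 7 = 0

0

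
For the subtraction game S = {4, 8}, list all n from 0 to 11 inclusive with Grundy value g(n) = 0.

0, 1, 2, 3

Compute g(0), g(1), … for moves {4, 8}:
k:     0  1  2  3  4  5  6  7  8  9 10 11
g(k):  0  0  0  0  1  1  1  1  2  2  2  2
The P-positions (g = 0) in 0..11 are 0, 1, 2, 3.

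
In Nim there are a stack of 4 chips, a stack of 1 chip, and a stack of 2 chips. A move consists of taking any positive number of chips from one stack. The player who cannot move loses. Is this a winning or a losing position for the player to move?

Winning position

Bitwise XOR of the heap sizes:
  100  (4)
  001  (1)
  010  (2)
  ---
  111  (7)
The nim-sum is 7 ≠ 0, so this is an N-position: the player to move can win.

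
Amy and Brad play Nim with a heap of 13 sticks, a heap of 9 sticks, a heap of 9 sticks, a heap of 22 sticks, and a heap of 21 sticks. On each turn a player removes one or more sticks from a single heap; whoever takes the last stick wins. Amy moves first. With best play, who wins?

Amy wins

Write each in binary and XOR column by column:
  01101  (13)
  01001  (9)
  01001  (9)
  10110  (22)
  10101  (21)
  -----
  01110  (14)
The nim-sum is 14 ≠ 0, so this is an N-position: the player to move can win; Amy has a winning move.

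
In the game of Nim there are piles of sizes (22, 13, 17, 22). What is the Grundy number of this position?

28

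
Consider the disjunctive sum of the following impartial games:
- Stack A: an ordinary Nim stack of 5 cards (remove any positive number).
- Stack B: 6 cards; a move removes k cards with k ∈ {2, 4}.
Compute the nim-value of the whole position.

Stack A is a plain Nim stack of size 5, so its Grundy value is 5.
For stack B, compute g(0), g(1), … with moves {2, 4}:
g(0) = mex{} = 0
g(1) = mex{} = 0
g(2) = mex{0} = 1
g(3) = mex{0} = 1
g(4) = mex{0,1} = 2
g(5) = mex{0,1} = 2
g(6) = mex{1,2} = 0
So g(6) = 0.
By the Sprague-Grundy theorem, the Grundy value of a sum of independent games is the XOR of the component values.
Combined value = 5 XOR 0 = 5.

5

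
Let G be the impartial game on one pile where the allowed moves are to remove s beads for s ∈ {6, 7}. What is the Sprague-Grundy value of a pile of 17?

0

Build the Grundy sequence with g(k) = mex{g(k−s) : s ∈ {6, 7}, s ≤ k}:
k:     0  1  2  3  4  5  6  7  8  9 10 11 12 13 14 15 16 17
g(k):  0  0  0  0  0  0  1  1  1  1  1  1  2  0  0  0  0  0
So g(17) = 0.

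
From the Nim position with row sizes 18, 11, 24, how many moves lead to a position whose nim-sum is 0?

1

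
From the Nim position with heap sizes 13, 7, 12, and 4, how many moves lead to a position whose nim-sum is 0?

1

Nim-sum: 13 ⊕ 7 ⊕ 12 ⊕ 4 = 2.
The overall nim-sum is X = 2. A heap of size p has a winning move iff p XOR X < p (reduce it to p XOR X).
  13: 13 XOR 2 = 15 ≥ 13 — no move.
  7: 7 XOR 2 = 5 < 7 — winning move (to 5).
  12: 12 XOR 2 = 14 ≥ 12 — no move.
  4: 4 XOR 2 = 6 ≥ 4 — no move.
That gives 1 winning move.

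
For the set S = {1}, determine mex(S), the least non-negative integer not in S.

0 is not in the set, so the mex is 0.

0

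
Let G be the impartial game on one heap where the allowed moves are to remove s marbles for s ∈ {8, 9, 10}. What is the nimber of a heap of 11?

Grundy values for subtraction set {8, 9, 10}:
k:     0  1  2  3  4  5  6  7  8  9 10 11
g(k):  0  0  0  0  0  0  0  0  1  1  1  1
So g(11) = 1.

1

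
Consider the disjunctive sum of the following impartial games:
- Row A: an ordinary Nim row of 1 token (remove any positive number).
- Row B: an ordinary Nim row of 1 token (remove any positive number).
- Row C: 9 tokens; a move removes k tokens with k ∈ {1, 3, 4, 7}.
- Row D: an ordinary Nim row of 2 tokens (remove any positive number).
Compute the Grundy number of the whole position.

3

Row A is a plain Nim row of size 1, so its Grundy value is 1.
Row B is a plain Nim row of size 1, so its Grundy value is 1.
For row C, compute g(0), g(1), … with moves {1, 3, 4, 7}:
k:     0  1  2  3  4  5  6  7  8  9
g(k):  0  1  0  1  2  3  2  3  0  1
So g(9) = 1.
Row D is a plain Nim row of size 2, so its Grundy value is 2.
The value of a disjunctive sum is the nim-sum of the parts.
Combined value = 1 XOR 1 XOR 1 XOR 2 = 3.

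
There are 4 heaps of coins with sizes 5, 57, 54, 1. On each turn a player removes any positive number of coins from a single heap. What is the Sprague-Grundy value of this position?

Nim-sum: 5 ⊕ 57 ⊕ 54 ⊕ 1 = 11.

11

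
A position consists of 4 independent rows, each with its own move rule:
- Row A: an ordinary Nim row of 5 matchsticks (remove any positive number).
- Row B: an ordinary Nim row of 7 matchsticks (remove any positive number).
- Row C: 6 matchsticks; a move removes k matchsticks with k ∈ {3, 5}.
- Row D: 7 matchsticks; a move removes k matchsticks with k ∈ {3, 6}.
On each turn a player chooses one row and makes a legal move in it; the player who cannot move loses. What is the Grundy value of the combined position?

2

Row A is a plain Nim row of size 5, so its Grundy value is 5.
Row B is a plain Nim row of size 7, so its Grundy value is 7.
Build the Grundy sequence for row C with g(k) = mex{g(k−s) : s ∈ {3, 5}, s ≤ k}:
k:     0  1  2  3  4  5  6
g(k):  0  0  0  1  1  1  2
So g(6) = 2.
Grundy values for row D (subtraction set {3, 6}):
g(0) = mex{} = 0
g(1) = mex{} = 0
g(2) = mex{} = 0
g(3) = mex{0} = 1
g(4) = mex{0} = 1
g(5) = mex{0} = 1
g(6) = mex{0,1} = 2
g(7) = mex{0,1} = 2
So g(7) = 2.
The value of a disjunctive sum is the nim-sum of the parts.
Combined value = 5 ⊕ 7 ⊕ 2 ⊕ 2 = 2.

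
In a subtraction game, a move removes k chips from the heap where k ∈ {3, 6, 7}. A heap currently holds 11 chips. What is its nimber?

0

Compute g(0), g(1), … for moves {3, 6, 7}:
k:     0  1  2  3  4  5  6  7  8  9 10 11
g(k):  0  0  0  1  1  1  2  2  2  3  0  0
So g(11) = 0.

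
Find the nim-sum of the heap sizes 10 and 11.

1

Bitwise XOR of the heap sizes:
  1010  (10)
  1011  (11)
  ----
  0001  (1)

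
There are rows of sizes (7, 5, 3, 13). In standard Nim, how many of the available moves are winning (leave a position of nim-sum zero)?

Compute the nim-sum pairwise:
7 ^ 5 = 2
2 ^ 3 = 1
1 ^ 13 = 12
The overall nim-sum is X = 12. A row of size p has a winning move iff p XOR X < p (reduce it to p XOR X).
  7: 7 XOR 12 = 11 ≥ 7 — no move.
  5: 5 XOR 12 = 9 ≥ 5 — no move.
  3: 3 XOR 12 = 15 ≥ 3 — no move.
  13: 13 XOR 12 = 1 < 13 — winning move (to 1).
That gives 1 winning move.

1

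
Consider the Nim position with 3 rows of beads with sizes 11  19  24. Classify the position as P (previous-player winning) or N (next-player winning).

Compute the nim-sum pairwise:
11 ⊕ 19 = 24
24 ⊕ 24 = 0
The nim-sum is 0, so this is a P-position: the player to move is in a losing position under optimal play.

P-position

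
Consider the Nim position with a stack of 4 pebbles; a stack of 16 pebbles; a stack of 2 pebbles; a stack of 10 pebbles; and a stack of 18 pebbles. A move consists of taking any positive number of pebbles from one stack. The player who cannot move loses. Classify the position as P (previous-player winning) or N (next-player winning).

N-position

Compute the nim-sum pairwise:
4 ⊕ 16 = 20
20 ⊕ 2 = 22
22 ⊕ 10 = 28
28 ⊕ 18 = 14
The nim-sum is 14 ≠ 0, so this is an N-position: the player to move can win.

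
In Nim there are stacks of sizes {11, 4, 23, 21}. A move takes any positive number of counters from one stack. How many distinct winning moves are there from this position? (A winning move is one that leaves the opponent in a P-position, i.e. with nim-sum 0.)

Nim-sum: 11 ⊕ 4 ⊕ 23 ⊕ 21 = 13.
The overall nim-sum is X = 13. A stack of size p has a winning move iff p XOR X < p (reduce it to p XOR X).
  11: 11 XOR 13 = 6 < 11 — winning move (to 6).
  4: 4 XOR 13 = 9 ≥ 4 — no move.
  23: 23 XOR 13 = 26 ≥ 23 — no move.
  21: 21 XOR 13 = 24 ≥ 21 — no move.
That gives 1 winning move.

1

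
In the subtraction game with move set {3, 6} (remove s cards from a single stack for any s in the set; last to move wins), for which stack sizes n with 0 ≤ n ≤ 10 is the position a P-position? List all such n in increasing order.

Build the Grundy sequence with g(k) = mex{g(k−s) : s ∈ {3, 6}, s ≤ k}:
g(0) = mex{} = 0
g(1) = mex{} = 0
g(2) = mex{} = 0
g(3) = mex{0} = 1
g(4) = mex{0} = 1
g(5) = mex{0} = 1
g(6) = mex{0,1} = 2
g(7) = mex{0,1} = 2
g(8) = mex{0,1} = 2
g(9) = mex{1,2} = 0
g(10) = mex{1,2} = 0
The P-positions (g = 0) in 0..10 are 0, 1, 2, 9, 10.

0, 1, 2, 9, 10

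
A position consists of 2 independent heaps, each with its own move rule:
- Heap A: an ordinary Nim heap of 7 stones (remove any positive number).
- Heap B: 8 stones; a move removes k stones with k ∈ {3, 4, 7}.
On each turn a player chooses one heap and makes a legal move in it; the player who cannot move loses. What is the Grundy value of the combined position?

Heap A is a plain Nim heap of size 7, so its Grundy value is 7.
Grundy values for heap B (subtraction set {3, 4, 7}):
g(0) = mex{} = 0
g(1) = mex{} = 0
g(2) = mex{} = 0
g(3) = mex{0} = 1
g(4) = mex{0} = 1
g(5) = mex{0} = 1
g(6) = mex{0,1} = 2
g(7) = mex{0,1} = 2
g(8) = mex{0,1} = 2
So g(8) = 2.
By the Sprague-Grundy theorem, the Grundy value of a sum of independent games is the XOR of the component values.
Combined value = 7 ⊕ 2 = 5.

5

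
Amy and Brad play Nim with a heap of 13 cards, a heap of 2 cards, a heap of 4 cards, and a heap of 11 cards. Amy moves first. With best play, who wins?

Nim-sum: 13 ⊕ 2 ⊕ 4 ⊕ 11 = 0.
The nim-sum is 0, so this is a P-position: the player to move is in a losing position under optimal play; Amy is about to move from it and so loses — Brad wins.

Brad wins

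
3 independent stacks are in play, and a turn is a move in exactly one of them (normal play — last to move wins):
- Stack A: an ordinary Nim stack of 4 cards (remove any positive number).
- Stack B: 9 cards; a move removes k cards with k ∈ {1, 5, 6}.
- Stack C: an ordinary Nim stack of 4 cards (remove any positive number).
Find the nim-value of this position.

3

Stack A is a plain Nim stack of size 4, so its Grundy value is 4.
Build the Grundy sequence for stack B with g(k) = mex{g(k−s) : s ∈ {1, 5, 6}, s ≤ k}:
k:     0  1  2  3  4  5  6  7  8  9
g(k):  0  1  0  1  0  1  2  3  2  3
So g(9) = 3.
Stack C is a plain Nim stack of size 4, so its Grundy value is 4.
By the Sprague-Grundy theorem, the Grundy value of a sum of independent games is the XOR of the component values.
Combined value = 4 ⊕ 3 ⊕ 4 = 3.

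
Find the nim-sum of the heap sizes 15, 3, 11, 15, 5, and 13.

0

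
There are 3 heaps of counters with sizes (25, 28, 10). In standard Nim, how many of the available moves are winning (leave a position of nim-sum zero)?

3

In binary:
  11001  (25)
  11100  (28)
  01010  (10)
  -----
  01111  (15)
The overall nim-sum is X = 15. A heap of size p has a winning move iff p XOR X < p (reduce it to p XOR X).
  25: 25 XOR 15 = 22 < 25 — winning move (to 22).
  28: 28 XOR 15 = 19 < 28 — winning move (to 19).
  10: 10 XOR 15 = 5 < 10 — winning move (to 5).
That gives 3 winning moves.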